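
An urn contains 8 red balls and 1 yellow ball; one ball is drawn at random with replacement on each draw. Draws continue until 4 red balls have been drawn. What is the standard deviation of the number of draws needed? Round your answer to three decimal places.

0.750

Y = total draws until the fourth success; negative binomial with r=4, p=0.888889.
SD(Y) = √[r(1−p)/p²] = √(0.56250) = 0.75000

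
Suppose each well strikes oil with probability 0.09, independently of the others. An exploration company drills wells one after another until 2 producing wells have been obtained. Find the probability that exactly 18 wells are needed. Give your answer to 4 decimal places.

Y = trial on which the second success occurs; negative binomial, r=2, p=0.09.
P(Y=18) = C(17,1) · p^2 · (1−p)^16
= 17 · 0.0081 · 0.22114 = 0.030451

0.0305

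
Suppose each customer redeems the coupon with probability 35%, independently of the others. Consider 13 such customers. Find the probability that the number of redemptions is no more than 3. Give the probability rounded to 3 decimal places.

X ~ Binomial(13, 0.35); P(X ≤ 3) = Σ C(13,k) p^k (1−p)^(13−k) over k:
  k=0: C(13,0)·0.35^0·0.65^13 = 0.00370
  k=1: C(13,1)·0.35^1·0.65^12 = 0.02588
  k=2: C(13,2)·0.35^2·0.65^11 = 0.08361
  k=3: C(13,3)·0.35^3·0.65^10 = 0.16508
Total = 0.27827

0.278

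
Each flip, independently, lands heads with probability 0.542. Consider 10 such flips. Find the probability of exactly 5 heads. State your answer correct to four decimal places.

X ~ Binomial(n=10, p=0.542).
P(X=5) = C(10,5) · p^5 · (1−p)^5
= 252 · 0.046773 · 0.020152 = 0.237533

0.2375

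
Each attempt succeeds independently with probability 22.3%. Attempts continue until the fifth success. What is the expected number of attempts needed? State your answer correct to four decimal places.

Y = total attempts until the fifth success; negative binomial with r=5, p=0.223.
E[Y] = r / p = 5 / 0.223 = 22.421525

22.4215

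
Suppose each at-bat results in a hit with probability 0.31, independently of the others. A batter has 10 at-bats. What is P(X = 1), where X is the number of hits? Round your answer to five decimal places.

X ~ Binomial(n=10, p=0.31).
P(X=1) = C(10,1) · p^1 · (1−p)^9
= 10 · 0.31 · 0.035452 = 0.1099015

0.10990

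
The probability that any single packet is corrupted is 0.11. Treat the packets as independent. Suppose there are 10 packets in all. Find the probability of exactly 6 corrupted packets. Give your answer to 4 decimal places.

X ~ Binomial(n=10, p=0.11).
P(X=6) = C(10,6) · p^6 · (1−p)^4
= 210 · 1.7716e-06 · 0.62742 = 0.000233

0.0002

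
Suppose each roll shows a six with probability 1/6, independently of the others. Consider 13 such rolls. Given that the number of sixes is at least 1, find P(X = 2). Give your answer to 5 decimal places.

0.32167

X ~ Binomial(13, 0.166667). Want P(X=2 | X≥1) = P(X=2) / P(X≥1).
P(X=2) = C(13,2)·0.166667^2·0.833333^11 = 0.2916073
P(X≥1) = 1 − 0.0934639 = 0.9065361
Ratio = 0.2916073 / 0.9065361 = 0.3216720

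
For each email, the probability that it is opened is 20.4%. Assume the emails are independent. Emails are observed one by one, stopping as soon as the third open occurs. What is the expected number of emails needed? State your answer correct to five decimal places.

Y = total emails until the third success; negative binomial with r=3, p=0.204.
E[Y] = r / p = 3 / 0.204 = 14.7058824

14.70588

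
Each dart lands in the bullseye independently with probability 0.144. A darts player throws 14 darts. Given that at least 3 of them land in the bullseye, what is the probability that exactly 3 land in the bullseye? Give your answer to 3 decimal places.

X ~ Binomial(14, 0.144). Want P(X=3 | X≥3) = P(X=3) / P(X≥3).
P(X=3) = C(14,3)·0.144^3·0.856^11 = 0.19652
P(X≥3) = 1 − 0.11341 − 0.26708 − 0.29205 = 0.32746
Ratio = 0.19652 / 0.32746 = 0.60012

0.600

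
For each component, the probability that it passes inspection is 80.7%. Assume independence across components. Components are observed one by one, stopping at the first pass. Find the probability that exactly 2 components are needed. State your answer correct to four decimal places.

Geometric (trials to first success), p = 0.807.
P(Y = 2) = (1−p)^1 · p = 0.193 · 0.807 = 0.155751

0.1558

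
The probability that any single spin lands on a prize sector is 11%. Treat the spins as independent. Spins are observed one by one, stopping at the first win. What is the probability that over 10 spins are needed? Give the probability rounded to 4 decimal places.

0.3118

Y = number of spins to the first success; geometric, p = 0.11.
P(Y > 10) = P(first 10 all fail) = (1−p)^10 = 0.311817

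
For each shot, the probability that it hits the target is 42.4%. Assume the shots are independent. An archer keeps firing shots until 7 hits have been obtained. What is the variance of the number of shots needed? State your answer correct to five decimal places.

Y = total shots until the seventh success; negative binomial with r=7, p=0.424.
Var(Y) = r(1−p)/p² = 7·0.576 / 0.424² = 22.4279103

22.42791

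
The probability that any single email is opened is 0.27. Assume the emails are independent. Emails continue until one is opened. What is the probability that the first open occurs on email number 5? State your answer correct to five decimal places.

0.07668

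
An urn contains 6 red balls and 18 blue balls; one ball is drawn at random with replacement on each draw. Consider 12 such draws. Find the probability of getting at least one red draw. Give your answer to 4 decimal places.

0.9683

P(at least one) = 1 − P(none) = 1 − (1 − 0.25)^12
= 1 − 0.031676 = 0.968324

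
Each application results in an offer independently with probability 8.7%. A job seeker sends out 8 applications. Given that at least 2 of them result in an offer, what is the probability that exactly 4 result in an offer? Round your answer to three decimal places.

0.019

X ~ Binomial(8, 0.087). Want P(X=4 | X≥2) = P(X=4) / P(X≥2).
P(X=4) = C(8,4)·0.087^4·0.913^4 = 0.00279
P(X≥2) = 1 − 0.48280 − 0.36805 = 0.14915
Ratio = 0.00279 / 0.14915 = 0.01868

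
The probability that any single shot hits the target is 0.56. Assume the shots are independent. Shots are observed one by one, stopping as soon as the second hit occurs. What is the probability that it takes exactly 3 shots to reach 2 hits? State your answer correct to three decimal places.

0.276

Y = trial on which the second success occurs; negative binomial, r=2, p=0.56.
P(Y=3) = C(2,1) · p^2 · (1−p)^1
= 2 · 0.3136 · 0.44 = 0.27597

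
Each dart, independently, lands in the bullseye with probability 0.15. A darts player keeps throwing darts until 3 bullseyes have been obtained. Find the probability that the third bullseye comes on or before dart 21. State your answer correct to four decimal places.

0.6295

Finishing within 21 darts ⇔ at least 3 successes in the first 21. With X ~ Binomial(21, 0.15), P(Y ≤ 21) = 1 − P(X ≤ 2).
  k=0: C(21,0)·0.15^0·0.85^21 = 0.032946
  k=1: C(21,1)·0.15^1·0.85^20 = 0.122093
  k=2: C(21,2)·0.15^2·0.85^19 = 0.215457
1 − 0.370496 = 0.629504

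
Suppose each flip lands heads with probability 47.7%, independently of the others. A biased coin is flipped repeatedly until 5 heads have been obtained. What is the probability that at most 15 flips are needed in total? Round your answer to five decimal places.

Finishing within 15 flips ⇔ at least 5 successes in the first 15. With X ~ Binomial(15, 0.477), P(Y ≤ 15) = 1 − P(X ≤ 4).
  k=0: C(15,0)·0.477^0·0.523^15 = 0.0000599
  k=1: C(15,1)·0.477^1·0.523^14 = 0.0008197
  k=2: C(15,2)·0.477^2·0.523^13 = 0.0052330
  k=3: C(15,3)·0.477^3·0.523^12 = 0.0206817
  k=4: C(15,4)·0.477^4·0.523^11 = 0.0565881
1 − 0.0833823 = 0.9166177

0.91662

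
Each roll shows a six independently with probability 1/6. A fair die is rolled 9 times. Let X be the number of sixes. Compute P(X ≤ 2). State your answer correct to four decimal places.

0.8217

X ~ Binomial(9, 0.166667); P(X ≤ 2) = Σ C(9,k) p^k (1−p)^(9−k) over k:
  k=0: C(9,0)·0.166667^0·0.833333^9 = 0.193807
  k=1: C(9,1)·0.166667^1·0.833333^8 = 0.348852
  k=2: C(9,2)·0.166667^2·0.833333^7 = 0.279082
Total = 0.821740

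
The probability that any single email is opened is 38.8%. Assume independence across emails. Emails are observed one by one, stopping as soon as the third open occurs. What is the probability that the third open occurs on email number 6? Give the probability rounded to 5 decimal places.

Y = trial on which the third success occurs; negative binomial, r=3, p=0.388.
P(Y=6) = C(5,2) · p^3 · (1−p)^3
= 10 · 0.058411 · 0.22922 = 0.1338904

0.13389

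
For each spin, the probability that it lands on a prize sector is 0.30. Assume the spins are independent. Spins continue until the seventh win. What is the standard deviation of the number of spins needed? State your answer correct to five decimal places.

7.37865

Y = total spins until the seventh success; negative binomial with r=7, p=0.30.
SD(Y) = √[r(1−p)/p²] = √(54.4444444) = 7.3786479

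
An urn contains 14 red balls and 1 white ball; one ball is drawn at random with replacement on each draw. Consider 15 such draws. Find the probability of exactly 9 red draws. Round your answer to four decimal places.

X ~ Binomial(n=15, p=0.933333).
P(X=9) = C(15,9) · p^9 · (1−p)^6
= 5005 · 0.53744 · 8.7791e-08 = 0.000236

0.0002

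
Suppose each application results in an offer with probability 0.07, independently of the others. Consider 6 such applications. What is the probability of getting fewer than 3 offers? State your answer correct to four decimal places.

0.9942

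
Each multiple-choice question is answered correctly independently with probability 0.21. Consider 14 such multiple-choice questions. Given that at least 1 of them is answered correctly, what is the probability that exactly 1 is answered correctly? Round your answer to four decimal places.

0.1425

X ~ Binomial(14, 0.21). Want P(X=1 | X≥1) = P(X=1) / P(X≥1).
P(X=1) = C(14,1)·0.21^1·0.79^13 = 0.137246
P(X≥1) = 1 − 0.036879 = 0.963121
Ratio = 0.137246 / 0.963121 = 0.142501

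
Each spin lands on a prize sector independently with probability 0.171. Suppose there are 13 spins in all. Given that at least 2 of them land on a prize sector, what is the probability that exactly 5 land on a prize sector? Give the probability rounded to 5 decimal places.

X ~ Binomial(13, 0.171). Want P(X=5 | X≥2) = P(X=5) / P(X≥2).
P(X=5) = C(13,5)·0.171^5·0.829^8 = 0.0419754
P(X≥2) = 1 − 0.0873391 − 0.2342037 = 0.6784571
Ratio = 0.0419754 / 0.6784571 = 0.0618690

0.06187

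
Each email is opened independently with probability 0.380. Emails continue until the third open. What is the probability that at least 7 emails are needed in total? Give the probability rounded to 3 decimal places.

0.586

Needing more than 6 emails ⇔ fewer than 3 successes in the first 6. With X ~ Binomial(6, 0.38), P(Y > 6) = P(X ≤ 2).
  k=0: C(6,0)·0.38^0·0.62^6 = 0.05680
  k=1: C(6,1)·0.38^1·0.62^5 = 0.20888
  k=2: C(6,2)·0.38^2·0.62^4 = 0.32006
P(X ≤ 2) = 0.58573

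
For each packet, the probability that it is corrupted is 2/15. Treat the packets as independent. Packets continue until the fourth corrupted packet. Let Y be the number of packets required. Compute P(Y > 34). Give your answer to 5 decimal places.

Needing more than 34 packets ⇔ fewer than 4 successes in the first 34. With X ~ Binomial(34, 0.133333), P(Y > 34) = P(X ≤ 3).
  k=0: C(34,0)·0.133333^0·0.866667^34 = 0.0077085
  k=1: C(34,1)·0.133333^1·0.866667^33 = 0.0403215
  k=2: C(34,2)·0.133333^2·0.866667^32 = 0.1023546
  k=3: C(34,3)·0.133333^3·0.866667^31 = 0.1679665
P(X ≤ 3) = 0.3183511

0.31835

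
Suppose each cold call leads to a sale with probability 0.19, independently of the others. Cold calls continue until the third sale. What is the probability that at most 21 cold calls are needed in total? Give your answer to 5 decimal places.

Finishing within 21 cold calls ⇔ at least 3 successes in the first 21. With X ~ Binomial(21, 0.19), P(Y ≤ 21) = 1 − P(X ≤ 2).
  k=0: C(21,0)·0.19^0·0.81^21 = 0.0119725
  k=1: C(21,1)·0.19^1·0.81^20 = 0.0589757
  k=2: C(21,2)·0.19^2·0.81^19 = 0.1383381
1 − 0.2092864 = 0.7907136

0.79071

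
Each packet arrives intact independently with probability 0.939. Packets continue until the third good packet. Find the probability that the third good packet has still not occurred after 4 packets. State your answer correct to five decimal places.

0.02055

Needing more than 4 packets ⇔ fewer than 3 successes in the first 4. With X ~ Binomial(4, 0.939), P(Y > 4) = P(X ≤ 2).
  k=0: C(4,0)·0.939^0·0.061^4 = 0.0000138
  k=1: C(4,1)·0.939^1·0.061^3 = 0.0008525
  k=2: C(4,2)·0.939^2·0.061^2 = 0.0196853
P(X ≤ 2) = 0.0205517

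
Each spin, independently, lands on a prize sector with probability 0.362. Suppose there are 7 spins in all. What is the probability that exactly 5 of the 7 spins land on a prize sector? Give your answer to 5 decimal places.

0.05314

X ~ Binomial(n=7, p=0.362).
P(X=5) = C(7,5) · p^5 · (1−p)^2
= 21 · 0.0062165 · 0.40704 = 0.0531378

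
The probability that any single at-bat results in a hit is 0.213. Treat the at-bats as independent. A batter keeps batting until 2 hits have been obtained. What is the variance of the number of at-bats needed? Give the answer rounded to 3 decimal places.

34.693

Y = total at-bats until the second success; negative binomial with r=2, p=0.213.
Var(Y) = r(1−p)/p² = 2·0.787 / 0.213² = 34.69329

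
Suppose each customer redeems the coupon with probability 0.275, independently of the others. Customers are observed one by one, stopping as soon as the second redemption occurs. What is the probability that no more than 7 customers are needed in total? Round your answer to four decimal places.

Finishing within 7 customers ⇔ at least 2 successes in the first 7. With X ~ Binomial(7, 0.275), P(Y ≤ 7) = 1 − P(X ≤ 1).
  k=0: C(7,0)·0.275^0·0.725^7 = 0.105285
  k=1: C(7,1)·0.275^1·0.725^6 = 0.279550
1 − 0.384834 = 0.615166

0.6152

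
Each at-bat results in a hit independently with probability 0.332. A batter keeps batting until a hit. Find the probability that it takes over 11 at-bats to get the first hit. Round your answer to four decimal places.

Y = number of at-bats to the first success; geometric, p = 0.332.
P(Y > 11) = P(first 11 all fail) = (1−p)^11 = 0.011818

0.0118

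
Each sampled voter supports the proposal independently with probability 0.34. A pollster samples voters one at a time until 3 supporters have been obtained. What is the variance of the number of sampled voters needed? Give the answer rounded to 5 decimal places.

Y = total sampled voters until the third success; negative binomial with r=3, p=0.34.
Var(Y) = r(1−p)/p² = 3·0.66 / 0.34² = 17.1280277

17.12803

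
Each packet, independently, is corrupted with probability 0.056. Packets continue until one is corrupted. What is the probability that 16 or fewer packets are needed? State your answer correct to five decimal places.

Y = number of packets to the first success; geometric, p = 0.056.
P(Y ≤ 16) = 1 − (1−p)^16 = 1 − 0.3976966 = 0.6023034

0.60230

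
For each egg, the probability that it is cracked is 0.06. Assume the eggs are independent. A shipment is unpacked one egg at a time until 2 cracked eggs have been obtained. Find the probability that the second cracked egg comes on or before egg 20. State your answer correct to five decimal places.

0.33955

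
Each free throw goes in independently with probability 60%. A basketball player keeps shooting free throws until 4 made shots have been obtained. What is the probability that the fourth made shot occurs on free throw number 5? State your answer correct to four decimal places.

0.2074

Y = trial on which the fourth success occurs; negative binomial, r=4, p=0.60.
P(Y=5) = C(4,3) · p^4 · (1−p)^1
= 4 · 0.1296 · 0.4 = 0.207360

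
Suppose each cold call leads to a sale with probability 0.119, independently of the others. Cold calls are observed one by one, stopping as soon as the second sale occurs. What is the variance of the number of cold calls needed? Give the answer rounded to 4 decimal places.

Y = total cold calls until the second success; negative binomial with r=2, p=0.119.
Var(Y) = r(1−p)/p² = 2·0.881 / 0.119² = 124.426241

124.4262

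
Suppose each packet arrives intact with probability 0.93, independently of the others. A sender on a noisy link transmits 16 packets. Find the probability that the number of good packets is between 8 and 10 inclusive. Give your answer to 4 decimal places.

0.0005

X ~ Binomial(16, 0.93); P(8 ≤ X ≤ 10) = Σ C(16,k) p^k (1−p)^(16−k) over k:
  k=8: C(16,8)·0.93^8·0.07^8 = 0.000004
  k=9: C(16,9)·0.93^9·0.07^7 = 0.000049
  k=10: C(16,10)·0.93^10·0.07^6 = 0.000456
Total = 0.000509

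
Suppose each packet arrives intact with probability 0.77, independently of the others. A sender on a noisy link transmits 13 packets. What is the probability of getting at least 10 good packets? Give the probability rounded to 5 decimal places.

0.65107

X ~ Binomial(13, 0.77); P(X ≥ 10) = Σ C(13,k) p^k (1−p)^(13−k) over k:
  k=10: C(13,10)·0.77^10·0.23^3 = 0.2549510
  k=11: C(13,11)·0.77^11·0.23^2 = 0.2327814
  k=12: C(13,12)·0.77^12·0.23^1 = 0.1298853
  k=13: C(13,13)·0.77^13·0.23^0 = 0.0334487
Total = 0.6510664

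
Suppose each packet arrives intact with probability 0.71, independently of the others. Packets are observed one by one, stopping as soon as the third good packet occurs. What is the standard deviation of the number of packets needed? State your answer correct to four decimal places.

Y = total packets until the third success; negative binomial with r=3, p=0.71.
SD(Y) = √[r(1−p)/p²] = √(1.725848) = 1.313715

1.3137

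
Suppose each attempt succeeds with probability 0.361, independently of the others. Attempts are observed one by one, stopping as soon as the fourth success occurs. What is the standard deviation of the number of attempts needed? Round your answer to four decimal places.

Y = total attempts until the fourth success; negative binomial with r=4, p=0.361.
SD(Y) = √[r(1−p)/p²] = √(19.613109) = 4.428669

4.4287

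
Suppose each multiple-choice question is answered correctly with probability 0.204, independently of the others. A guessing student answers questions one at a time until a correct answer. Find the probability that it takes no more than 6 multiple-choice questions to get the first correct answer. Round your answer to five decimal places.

0.74562

Y = number of multiple-choice questions to the first success; geometric, p = 0.204.
P(Y ≤ 6) = 1 − (1−p)^6 = 1 − 0.2543773 = 0.7456227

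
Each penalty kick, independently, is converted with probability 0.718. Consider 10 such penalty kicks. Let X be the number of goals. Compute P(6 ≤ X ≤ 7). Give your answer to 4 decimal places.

X ~ Binomial(10, 0.718); P(6 ≤ X ≤ 7) = Σ C(10,k) p^k (1−p)^(10−k) over k:
  k=6: C(10,6)·0.718^6·0.282^4 = 0.181954
  k=7: C(10,7)·0.718^7·0.282^3 = 0.264728
Total = 0.446682

0.4467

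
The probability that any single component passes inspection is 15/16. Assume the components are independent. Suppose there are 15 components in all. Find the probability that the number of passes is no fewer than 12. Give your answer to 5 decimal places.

0.98807

X ~ Binomial(15, 0.9375); P(X ≥ 12) = Σ C(15,k) p^k (1−p)^(15−k) over k:
  k=12: C(15,12)·0.9375^12·0.0625^3 = 0.0512043
  k=13: C(15,13)·0.9375^13·0.0625^2 = 0.1772458
  k=14: C(15,14)·0.9375^14·0.0625^1 = 0.3798124
  k=15: C(15,15)·0.9375^15·0.0625^0 = 0.3798124
Total = 0.9880749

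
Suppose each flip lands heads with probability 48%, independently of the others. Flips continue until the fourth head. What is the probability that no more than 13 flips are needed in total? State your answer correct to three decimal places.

Finishing within 13 flips ⇔ at least 4 successes in the first 13. With X ~ Binomial(13, 0.48), P(Y ≤ 13) = 1 − P(X ≤ 3).
  k=0: C(13,0)·0.48^0·0.52^13 = 0.00020
  k=1: C(13,1)·0.48^1·0.52^12 = 0.00244
  k=2: C(13,2)·0.48^2·0.52^11 = 0.01351
  k=3: C(13,3)·0.48^3·0.52^10 = 0.04572
1 − 0.06187 = 0.93813

0.938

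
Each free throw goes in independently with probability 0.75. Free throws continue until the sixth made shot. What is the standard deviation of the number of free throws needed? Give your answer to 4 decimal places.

1.6330

Y = total free throws until the sixth success; negative binomial with r=6, p=0.75.
SD(Y) = √[r(1−p)/p²] = √(2.666667) = 1.632993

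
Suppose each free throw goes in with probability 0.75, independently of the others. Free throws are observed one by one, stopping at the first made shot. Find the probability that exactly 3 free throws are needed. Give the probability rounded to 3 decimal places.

Geometric (trials to first success), p = 0.75.
P(Y = 3) = (1−p)^2 · p = 0.0625 · 0.75 = 0.04688

0.047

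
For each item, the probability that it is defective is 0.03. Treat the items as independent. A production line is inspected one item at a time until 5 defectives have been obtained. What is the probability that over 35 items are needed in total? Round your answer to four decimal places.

Needing more than 35 items ⇔ fewer than 5 successes in the first 35. With X ~ Binomial(35, 0.03), P(Y > 35) = P(X ≤ 4).
  k=0: C(35,0)·0.03^0·0.97^35 = 0.344358
  k=1: C(35,1)·0.03^1·0.97^34 = 0.372759
  k=2: C(35,2)·0.03^2·0.97^33 = 0.195987
  k=3: C(35,3)·0.03^3·0.97^32 = 0.066676
  k=4: C(35,4)·0.03^4·0.97^31 = 0.016497
P(X ≤ 4) = 0.996277

0.9963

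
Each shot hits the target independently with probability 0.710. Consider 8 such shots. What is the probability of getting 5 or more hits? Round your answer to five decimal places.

0.82365

X ~ Binomial(8, 0.71); P(X ≥ 5) = Σ C(8,k) p^k (1−p)^(8−k) over k:
  k=5: C(8,5)·0.71^5·0.29^3 = 0.2464188
  k=6: C(8,6)·0.71^6·0.29^2 = 0.3016505
  k=7: C(8,7)·0.71^7·0.29^1 = 0.2110068
  k=8: C(8,8)·0.71^8·0.29^0 = 0.0645754
Total = 0.8236514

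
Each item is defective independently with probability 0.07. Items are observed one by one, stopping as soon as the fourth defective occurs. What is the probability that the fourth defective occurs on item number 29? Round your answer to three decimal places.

Y = trial on which the fourth success occurs; negative binomial, r=4, p=0.07.
P(Y=29) = C(28,3) · p^4 · (1−p)^25
= 3276 · 2.401e-05 · 0.16296 = 0.01282

0.013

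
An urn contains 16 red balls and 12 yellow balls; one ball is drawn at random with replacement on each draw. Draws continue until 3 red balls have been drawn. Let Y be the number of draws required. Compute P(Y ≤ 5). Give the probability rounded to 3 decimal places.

0.632

Finishing within 5 draws ⇔ at least 3 successes in the first 5. With X ~ Binomial(5, 0.571429), P(Y ≤ 5) = 1 − P(X ≤ 2).
  k=0: C(5,0)·0.571429^0·0.428571^5 = 0.01446
  k=1: C(5,1)·0.571429^1·0.428571^4 = 0.09639
  k=2: C(5,2)·0.571429^2·0.428571^3 = 0.25704
1 − 0.36788 = 0.63212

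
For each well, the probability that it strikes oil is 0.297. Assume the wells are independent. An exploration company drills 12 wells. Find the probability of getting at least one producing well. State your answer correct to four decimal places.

0.9854

P(at least one) = 1 − P(none) = 1 − (1 − 0.297)^12
= 1 − 0.014570 = 0.985430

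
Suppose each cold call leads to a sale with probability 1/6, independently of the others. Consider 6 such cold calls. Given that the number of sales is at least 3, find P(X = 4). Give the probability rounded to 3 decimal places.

0.129

X ~ Binomial(6, 0.166667). Want P(X=4 | X≥3) = P(X=4) / P(X≥3).
P(X=4) = C(6,4)·0.166667^4·0.833333^2 = 0.00804
P(X≥3) = 1 − 0.33490 − 0.40188 − 0.20094 = 0.06229
Ratio = 0.00804 / 0.06229 = 0.12904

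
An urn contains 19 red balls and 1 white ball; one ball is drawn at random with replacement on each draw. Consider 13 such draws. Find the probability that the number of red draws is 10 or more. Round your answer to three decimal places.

X ~ Binomial(13, 0.95); P(X ≥ 10) = Σ C(13,k) p^k (1−p)^(13−k) over k:
  k=10: C(13,10)·0.95^10·0.05^3 = 0.02140
  k=11: C(13,11)·0.95^11·0.05^2 = 0.11092
  k=12: C(13,12)·0.95^12·0.05^1 = 0.35123
  k=13: C(13,13)·0.95^13·0.05^0 = 0.51334
Total = 0.99690

0.997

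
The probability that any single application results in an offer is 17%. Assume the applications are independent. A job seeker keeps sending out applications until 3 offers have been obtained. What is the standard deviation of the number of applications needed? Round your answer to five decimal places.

9.28220

Y = total applications until the third success; negative binomial with r=3, p=0.17.
SD(Y) = √[r(1−p)/p²] = √(86.1591696) = 9.2821964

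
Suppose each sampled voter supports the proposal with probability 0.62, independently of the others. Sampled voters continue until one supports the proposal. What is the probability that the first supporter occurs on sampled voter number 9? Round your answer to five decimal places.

0.00027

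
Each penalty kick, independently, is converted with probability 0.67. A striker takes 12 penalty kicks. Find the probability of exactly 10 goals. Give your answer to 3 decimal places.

0.131

X ~ Binomial(n=12, p=0.67).
P(X=10) = C(12,10) · p^10 · (1−p)^2
= 66 · 0.018228 · 0.1089 = 0.13101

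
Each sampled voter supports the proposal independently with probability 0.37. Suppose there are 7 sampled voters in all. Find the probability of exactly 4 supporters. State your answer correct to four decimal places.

0.1640

X ~ Binomial(n=7, p=0.37).
P(X=4) = C(7,4) · p^4 · (1−p)^3
= 35 · 0.018742 · 0.25005 = 0.164020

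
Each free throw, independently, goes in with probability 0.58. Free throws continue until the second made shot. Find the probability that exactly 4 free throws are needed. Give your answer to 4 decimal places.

Y = trial on which the second success occurs; negative binomial, r=2, p=0.58.
P(Y=4) = C(3,1) · p^2 · (1−p)^2
= 3 · 0.3364 · 0.1764 = 0.178023

0.1780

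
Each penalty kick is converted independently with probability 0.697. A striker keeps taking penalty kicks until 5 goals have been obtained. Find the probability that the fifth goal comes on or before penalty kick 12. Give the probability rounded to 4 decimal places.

0.9899

Finishing within 12 penalty kicks ⇔ at least 5 successes in the first 12. With X ~ Binomial(12, 0.697), P(Y ≤ 12) = 1 − P(X ≤ 4).
  k=0: C(12,0)·0.697^0·0.303^12 = 0.000001
  k=1: C(12,1)·0.697^1·0.303^11 = 0.000017
  k=2: C(12,2)·0.697^2·0.303^10 = 0.000209
  k=3: C(12,3)·0.697^3·0.303^9 = 0.001604
  k=4: C(12,4)·0.697^4·0.303^8 = 0.008300
1 − 0.010130 = 0.989870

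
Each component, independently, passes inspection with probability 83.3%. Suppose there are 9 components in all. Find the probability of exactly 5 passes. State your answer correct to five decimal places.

0.03931

X ~ Binomial(n=9, p=0.833).
P(X=5) = C(9,5) · p^5 · (1−p)^4
= 126 · 0.40107 · 0.0007778 = 0.0393062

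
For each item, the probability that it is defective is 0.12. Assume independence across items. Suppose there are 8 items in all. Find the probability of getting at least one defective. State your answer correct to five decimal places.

0.64037

P(at least one) = 1 − P(none) = 1 − (1 − 0.12)^8
= 1 − 0.3596345 = 0.6403655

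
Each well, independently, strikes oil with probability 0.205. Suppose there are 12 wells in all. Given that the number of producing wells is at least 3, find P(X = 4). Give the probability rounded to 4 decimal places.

X ~ Binomial(12, 0.205). Want P(X=4 | X≥3) = P(X=4) / P(X≥3).
P(X=4) = C(12,4)·0.205^4·0.795^8 = 0.139495
P(X≥3) = 1 − 0.063739 − 0.197230 − 0.279720 = 0.459311
Ratio = 0.139495 / 0.459311 = 0.303704

0.3037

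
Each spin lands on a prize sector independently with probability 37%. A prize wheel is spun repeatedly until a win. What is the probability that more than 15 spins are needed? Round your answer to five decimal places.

Y = number of spins to the first success; geometric, p = 0.37.
P(Y > 15) = P(first 15 all fail) = (1−p)^15 = 0.0009775

0.00098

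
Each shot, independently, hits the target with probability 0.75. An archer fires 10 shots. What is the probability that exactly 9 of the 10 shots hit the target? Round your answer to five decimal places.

0.18771

X ~ Binomial(n=10, p=0.75).
P(X=9) = C(10,9) · p^9 · (1−p)^1
= 10 · 0.075085 · 0.25 = 0.1877117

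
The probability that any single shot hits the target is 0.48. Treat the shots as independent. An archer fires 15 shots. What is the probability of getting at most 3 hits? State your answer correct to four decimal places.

X ~ Binomial(15, 0.48); P(X ≤ 3) = Σ C(15,k) p^k (1−p)^(15−k) over k:
  k=0: C(15,0)·0.48^0·0.52^15 = 0.000055
  k=1: C(15,1)·0.48^1·0.52^14 = 0.000761
  k=2: C(15,2)·0.48^2·0.52^13 = 0.004917
  k=3: C(15,3)·0.48^3·0.52^12 = 0.019669
Total = 0.025402

0.0254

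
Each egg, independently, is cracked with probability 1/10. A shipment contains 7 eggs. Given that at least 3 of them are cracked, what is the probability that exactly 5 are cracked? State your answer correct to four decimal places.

X ~ Binomial(7, 0.10). Want P(X=5 | X≥3) = P(X=5) / P(X≥3).
P(X=5) = C(7,5)·0.10^5·0.90^2 = 0.000170
P(X≥3) = 1 − 0.478297 − 0.372009 − 0.124003 = 0.025691
Ratio = 0.000170 / 0.025691 = 0.006621

0.0066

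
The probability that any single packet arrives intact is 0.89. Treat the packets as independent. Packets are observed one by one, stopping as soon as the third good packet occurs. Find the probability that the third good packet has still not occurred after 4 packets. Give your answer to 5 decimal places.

0.06239

Needing more than 4 packets ⇔ fewer than 3 successes in the first 4. With X ~ Binomial(4, 0.89), P(Y > 4) = P(X ≤ 2).
  k=0: C(4,0)·0.89^0·0.11^4 = 0.0001464
  k=1: C(4,1)·0.89^1·0.11^3 = 0.0047384
  k=2: C(4,2)·0.89^2·0.11^2 = 0.0575065
P(X ≤ 2) = 0.0623912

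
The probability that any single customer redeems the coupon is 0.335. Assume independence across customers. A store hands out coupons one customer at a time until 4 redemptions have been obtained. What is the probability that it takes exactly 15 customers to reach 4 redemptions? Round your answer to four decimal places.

0.0516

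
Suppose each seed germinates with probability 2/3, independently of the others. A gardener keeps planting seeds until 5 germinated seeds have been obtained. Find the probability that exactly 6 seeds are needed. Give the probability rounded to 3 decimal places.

0.219

Y = trial on which the fifth success occurs; negative binomial, r=5, p=0.666667.
P(Y=6) = C(5,4) · p^5 · (1−p)^1
= 5 · 0.13169 · 0.33333 = 0.21948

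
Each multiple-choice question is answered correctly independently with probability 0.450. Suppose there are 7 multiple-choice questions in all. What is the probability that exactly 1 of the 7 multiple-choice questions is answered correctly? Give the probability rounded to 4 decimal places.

0.0872

X ~ Binomial(n=7, p=0.45).
P(X=1) = C(7,1) · p^1 · (1−p)^6
= 7 · 0.45 · 0.027681 = 0.087194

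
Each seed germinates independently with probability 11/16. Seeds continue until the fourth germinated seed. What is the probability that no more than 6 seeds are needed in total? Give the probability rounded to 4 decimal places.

Finishing within 6 seeds ⇔ at least 4 successes in the first 6. With X ~ Binomial(6, 0.6875), P(Y ≤ 6) = 1 − P(X ≤ 3).
  k=0: C(6,0)·0.6875^0·0.3125^6 = 0.000931
  k=1: C(6,1)·0.6875^1·0.3125^5 = 0.012293
  k=2: C(6,2)·0.6875^2·0.3125^4 = 0.067614
  k=3: C(6,3)·0.6875^3·0.3125^3 = 0.198334
1 − 0.279173 = 0.720827

0.7208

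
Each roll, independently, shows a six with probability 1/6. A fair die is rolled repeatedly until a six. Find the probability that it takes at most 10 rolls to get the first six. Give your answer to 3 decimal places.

0.838

Y = number of rolls to the first success; geometric, p = 0.166667.
P(Y ≤ 10) = 1 − (1−p)^10 = 1 − 0.16151 = 0.83849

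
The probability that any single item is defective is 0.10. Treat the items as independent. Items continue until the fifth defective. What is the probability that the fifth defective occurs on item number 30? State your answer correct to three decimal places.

Y = trial on which the fifth success occurs; negative binomial, r=5, p=0.10.
P(Y=30) = C(29,4) · p^5 · (1−p)^25
= 23751 · 1e-05 · 0.07179 = 0.01705

0.017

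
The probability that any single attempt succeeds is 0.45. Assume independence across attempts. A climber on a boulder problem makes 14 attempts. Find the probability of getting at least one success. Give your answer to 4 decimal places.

0.9998

P(at least one) = 1 − P(none) = 1 − (1 − 0.45)^14
= 1 − 0.000232 = 0.999768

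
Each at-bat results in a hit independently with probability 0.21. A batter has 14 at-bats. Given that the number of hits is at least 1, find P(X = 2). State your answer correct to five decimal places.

0.24622

X ~ Binomial(14, 0.21). Want P(X=2 | X≥1) = P(X=2) / P(X≥1).
P(X=2) = C(14,2)·0.21^2·0.79^12 = 0.2371401
P(X≥1) = 1 − 0.0368790 = 0.9631210
Ratio = 0.2371401 / 0.9631210 = 0.2462205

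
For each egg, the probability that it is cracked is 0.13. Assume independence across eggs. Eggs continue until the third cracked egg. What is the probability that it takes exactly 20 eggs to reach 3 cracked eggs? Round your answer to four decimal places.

Y = trial on which the third success occurs; negative binomial, r=3, p=0.13.
P(Y=20) = C(19,2) · p^3 · (1−p)^17
= 171 · 0.002197 · 0.093719 = 0.035209

0.0352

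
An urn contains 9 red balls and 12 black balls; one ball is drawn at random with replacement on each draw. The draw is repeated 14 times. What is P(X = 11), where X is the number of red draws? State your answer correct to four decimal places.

X ~ Binomial(n=14, p=0.428571).
P(X=11) = C(14,11) · p^11 · (1−p)^3
= 364 · 8.9589e-05 · 0.18659 = 0.006085

0.0061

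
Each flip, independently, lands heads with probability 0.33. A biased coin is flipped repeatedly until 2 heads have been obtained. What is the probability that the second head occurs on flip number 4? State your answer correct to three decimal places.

Y = trial on which the second success occurs; negative binomial, r=2, p=0.33.
P(Y=4) = C(3,1) · p^2 · (1−p)^2
= 3 · 0.1089 · 0.4489 = 0.14666

0.147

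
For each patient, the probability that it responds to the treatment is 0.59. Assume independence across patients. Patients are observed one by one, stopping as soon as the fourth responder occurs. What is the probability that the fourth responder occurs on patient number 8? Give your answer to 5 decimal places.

0.11984

Y = trial on which the fourth success occurs; negative binomial, r=4, p=0.59.
P(Y=8) = C(7,3) · p^4 · (1−p)^4
= 35 · 0.12117 · 0.028258 = 0.1198427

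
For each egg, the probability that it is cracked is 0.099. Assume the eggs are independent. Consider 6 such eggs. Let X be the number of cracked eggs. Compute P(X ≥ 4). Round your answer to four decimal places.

X ~ Binomial(6, 0.099); P(X ≥ 4) = Σ C(6,k) p^k (1−p)^(6−k) over k:
  k=4: C(6,4)·0.099^4·0.901^2 = 0.001170
  k=5: C(6,5)·0.099^5·0.901^1 = 0.000051
  k=6: C(6,6)·0.099^6·0.901^0 = 0.000001
Total = 0.001222

0.0012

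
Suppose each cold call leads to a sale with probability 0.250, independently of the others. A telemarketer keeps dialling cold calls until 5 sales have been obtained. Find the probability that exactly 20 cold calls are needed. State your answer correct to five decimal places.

0.05058

Y = trial on which the fifth success occurs; negative binomial, r=5, p=0.25.
P(Y=20) = C(19,4) · p^5 · (1−p)^15
= 3876 · 0.00097656 · 0.013363 = 0.0505828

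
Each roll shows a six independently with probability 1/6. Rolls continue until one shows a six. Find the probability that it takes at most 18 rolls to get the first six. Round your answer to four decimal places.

Y = number of rolls to the first success; geometric, p = 0.166667.
P(Y ≤ 18) = 1 − (1−p)^18 = 1 − 0.037561 = 0.962439

0.9624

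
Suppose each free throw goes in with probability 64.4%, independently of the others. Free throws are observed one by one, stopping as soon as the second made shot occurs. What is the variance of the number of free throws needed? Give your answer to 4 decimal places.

1.7168

Y = total free throws until the second success; negative binomial with r=2, p=0.644.
Var(Y) = r(1−p)/p² = 2·0.356 / 0.644² = 1.716755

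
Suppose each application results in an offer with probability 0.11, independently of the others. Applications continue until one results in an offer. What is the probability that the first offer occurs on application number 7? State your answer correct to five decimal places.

0.05467

Geometric (trials to first success), p = 0.11.
P(Y = 7) = (1−p)^6 · p = 0.49698 · 0.11 = 0.0546679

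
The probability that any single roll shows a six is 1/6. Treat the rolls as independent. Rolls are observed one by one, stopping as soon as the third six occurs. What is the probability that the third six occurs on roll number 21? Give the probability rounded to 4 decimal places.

0.0330

Y = trial on which the third success occurs; negative binomial, r=3, p=0.166667.
P(Y=21) = C(20,2) · p^3 · (1−p)^18
= 190 · 0.0046296 · 0.037561 = 0.033040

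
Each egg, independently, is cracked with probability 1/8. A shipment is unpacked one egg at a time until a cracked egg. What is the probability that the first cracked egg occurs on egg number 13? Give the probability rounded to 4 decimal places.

0.0252

Geometric (trials to first success), p = 0.125.
P(Y = 13) = (1−p)^12 · p = 0.20142 · 0.125 = 0.025177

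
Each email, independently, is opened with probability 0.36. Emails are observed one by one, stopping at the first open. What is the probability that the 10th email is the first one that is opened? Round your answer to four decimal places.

0.0065

Geometric (trials to first success), p = 0.36.
P(Y = 10) = (1−p)^9 · p = 0.018014 · 0.36 = 0.006485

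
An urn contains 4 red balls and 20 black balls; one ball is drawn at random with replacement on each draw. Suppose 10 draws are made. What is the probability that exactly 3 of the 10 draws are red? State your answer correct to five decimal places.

X ~ Binomial(n=10, p=0.166667).
P(X=3) = C(10,3) · p^3 · (1−p)^7
= 120 · 0.0046296 · 0.27908 = 0.1550454

0.15505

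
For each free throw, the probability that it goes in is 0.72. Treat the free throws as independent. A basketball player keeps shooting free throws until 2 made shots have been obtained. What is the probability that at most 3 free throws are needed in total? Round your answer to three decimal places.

0.809

Finishing within 3 free throws ⇔ at least 2 successes in the first 3. With X ~ Binomial(3, 0.72), P(Y ≤ 3) = 1 − P(X ≤ 1).
  k=0: C(3,0)·0.72^0·0.28^3 = 0.02195
  k=1: C(3,1)·0.72^1·0.28^2 = 0.16934
1 − 0.19130 = 0.80870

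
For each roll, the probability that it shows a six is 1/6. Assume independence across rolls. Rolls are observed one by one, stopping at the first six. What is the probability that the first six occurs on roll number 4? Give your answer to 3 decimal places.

0.096

Geometric (trials to first success), p = 0.166667.
P(Y = 4) = (1−p)^3 · p = 0.5787 · 0.166667 = 0.09645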